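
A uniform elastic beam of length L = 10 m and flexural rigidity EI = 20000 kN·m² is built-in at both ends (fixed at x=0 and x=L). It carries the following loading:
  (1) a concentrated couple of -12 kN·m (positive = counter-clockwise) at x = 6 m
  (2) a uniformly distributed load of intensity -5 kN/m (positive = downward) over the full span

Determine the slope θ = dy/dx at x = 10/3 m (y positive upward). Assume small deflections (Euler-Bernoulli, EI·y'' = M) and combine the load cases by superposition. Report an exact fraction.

θ(10/3) = 3449/2025000 rad

Load 1 — applied couple M₀=-12 kN·m at a=6 m (b=L-a=4):
  θ_1 = (R_Ax²/2 - M_Ax)/EI  [x≤a] with R_A=-216/125, M_A=-96/25 = ((-216/125)·(10/3)²/2 - (-96/25)·(10/3))/20000 = 1/6250 rad
Load 2 — uniform load w=-5 kN/m over full span:
  θ_2 = -wx(L-x)(L-2x)/(12EI) = -(-5)·(10/3)·(10-(10/3))·(10-2·(10/3))/(12·20000) = 1/648 rad
Superposition: θ = Σ θ_i = 3449/2025000 rad ≈ 0.001703 rad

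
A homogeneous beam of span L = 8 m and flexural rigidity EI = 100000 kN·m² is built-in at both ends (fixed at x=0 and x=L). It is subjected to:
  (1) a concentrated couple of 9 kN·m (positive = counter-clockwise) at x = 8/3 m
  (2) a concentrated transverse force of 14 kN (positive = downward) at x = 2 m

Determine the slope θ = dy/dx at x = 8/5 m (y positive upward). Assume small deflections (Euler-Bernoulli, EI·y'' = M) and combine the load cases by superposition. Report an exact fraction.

θ(8/5) = -51/625000 rad

Load 1 — applied couple M₀=9 kN·m at a=8/3 m (b=L-a=16/3):
  θ_1 = (R_Ax²/2 - M_Ax)/EI  [x≤a] with R_A=3/2, M_A=0 = ((3/2)·(8/5)²/2 - 0·(8/5))/100000 = 3/156250 rad
Load 2 — point force P=14 kN at a=2 m (b=L-a=6):
  θ_2 = -Pb²x(2aL-(3a+b)x)/(2L³EI)  [x≤a] = -14·6²·(8/5)·(2·2·8-(3·2+6)·(8/5))/(2·8³·100000) = -63/625000 rad
Superposition: θ = Σ θ_i = -51/625000 rad ≈ -0.000082 rad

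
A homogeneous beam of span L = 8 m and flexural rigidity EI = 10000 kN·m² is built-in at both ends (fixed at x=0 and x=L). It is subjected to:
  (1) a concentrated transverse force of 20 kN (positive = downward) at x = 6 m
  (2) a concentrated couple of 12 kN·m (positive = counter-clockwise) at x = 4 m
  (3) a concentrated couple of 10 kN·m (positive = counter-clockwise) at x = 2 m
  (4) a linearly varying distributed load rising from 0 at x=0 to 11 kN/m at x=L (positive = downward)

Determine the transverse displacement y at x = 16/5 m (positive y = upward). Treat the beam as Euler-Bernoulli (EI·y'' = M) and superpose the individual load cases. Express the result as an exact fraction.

Load 1 — point force P=20 kN at a=6 m (b=L-a=2):
  y_1 = -Pb²x²(3aL-(3a+b)x)/(6L³EI)  [x≤a] = -20·2²·(16/5)²·(3·6·8-(3·6+2)·(16/5))/(6·8³·10000) = -4/1875 m
Load 2 — applied couple M₀=12 kN·m at a=4 m (b=L-a=4):
  y_2 = (R_Ax³/6 - M_Ax²/2)/EI  [x≤a] with R_A=9/4, M_A=3 = ((9/4)·(16/5)³/6 - 3·(16/5)²/2)/10000 = -24/78125 m
Load 3 — applied couple M₀=10 kN·m at a=2 m (b=L-a=6):
  y_3 = (R_Ax³/6 - M_Ax²/2 - M₀(x-a)²/2)/EI  [x>a] with R_A=45/32, M_A=-15/8 = ((45/32)·(16/5)³/6 - (-15/8)·(16/5)²/2 - 10·((16/5)-2)²/2)/10000 = 63/62500 m
Load 4 — triangular load w₀=11 kN/m (0→w₀ over full span):
  y_4 = -w₀x²(L-x)²(x+2L)/(120LEI) = -11·(16/5)²·(8-(16/5))²·((16/5)+2·8)/(120·8·10000) = -50688/9765625 m
Superposition: y = Σ y_i = -776131/117187500 m ≈ -0.006623 m

y(16/5) = -776131/117187500 m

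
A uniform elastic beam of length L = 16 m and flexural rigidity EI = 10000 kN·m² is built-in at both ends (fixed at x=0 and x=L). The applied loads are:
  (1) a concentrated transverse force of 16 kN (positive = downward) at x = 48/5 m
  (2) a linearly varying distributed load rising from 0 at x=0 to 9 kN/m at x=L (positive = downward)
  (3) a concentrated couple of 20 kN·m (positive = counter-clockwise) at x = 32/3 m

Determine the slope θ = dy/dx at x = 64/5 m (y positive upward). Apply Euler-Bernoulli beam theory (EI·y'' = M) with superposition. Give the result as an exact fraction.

θ(64/5) = 135176/5859375 rad

Load 1 — point force P=16 kN at a=48/5 m (b=L-a=32/5):
  θ_1 = Pa²(L-x)(2bL-(3b+a)(L-x))/(2L³EI)  [x>a] = 16·(48/5)²·(16-(64/5))·(2·(32/5)·16-(3·(32/5)+(48/5))·(16-(64/5)))/(2·16³·10000) = 12672/1953125 rad
Load 2 — triangular load w₀=9 kN/m (0→w₀ over full span):
  θ_2 = -w₀(2x(L-x)(L-2x)(x+2L)+x²(L-x)²)/(120LEI) = -9·(2·(64/5)·(16-(64/5))·(16-2·(64/5))·((64/5)+2·16)+(64/5)²·(16-(64/5))²)/(120·16·10000) = 6144/390625 rad
Load 3 — applied couple M₀=20 kN·m at a=32/3 m (b=L-a=16/3):
  θ_3 = (R_Ax²/2 - M_Ax - M₀(x-a))/EI  [x>a] with R_A=5/3, M_A=20/3 = ((5/3)·(64/5)²/2 - (20/3)·(64/5) - 20·((64/5)-(32/3)))/10000 = 8/9375 rad
Superposition: θ = Σ θ_i = 135176/5859375 rad ≈ 0.023070 rad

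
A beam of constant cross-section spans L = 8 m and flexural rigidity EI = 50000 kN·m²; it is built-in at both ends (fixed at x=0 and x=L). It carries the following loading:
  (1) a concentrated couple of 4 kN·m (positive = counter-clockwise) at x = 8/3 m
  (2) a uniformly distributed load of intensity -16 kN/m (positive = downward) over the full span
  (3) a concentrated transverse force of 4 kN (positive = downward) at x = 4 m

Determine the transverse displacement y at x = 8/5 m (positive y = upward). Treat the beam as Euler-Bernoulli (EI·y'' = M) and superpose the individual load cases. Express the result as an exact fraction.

Load 1 — applied couple M₀=4 kN·m at a=8/3 m (b=L-a=16/3):
  y_1 = (R_Ax³/6 - M_Ax²/2)/EI  [x≤a] with R_A=2/3, M_A=0 = ((2/3)·(8/5)³/6 - 0·(8/5)²/2)/50000 = 32/3515625 m
Load 2 — uniform load w=-16 kN/m over full span:
  y_2 = -wx²(L-x)²/(24EI) = -(-16)·(8/5)²·(8-(8/5))²/(24·50000) = 8192/5859375 m
Load 3 — point force P=4 kN at a=4 m (b=L-a=4):
  y_3 = -Pb²x²(3aL-(3a+b)x)/(6L³EI)  [x≤a] = -4·4²·(8/5)²·(3·4·8-(3·4+4)·(8/5))/(6·8³·50000) = -88/1171875 m
Superposition: y = Σ y_i = 23416/17578125 m ≈ 0.001332 m

y(8/5) = 23416/17578125 m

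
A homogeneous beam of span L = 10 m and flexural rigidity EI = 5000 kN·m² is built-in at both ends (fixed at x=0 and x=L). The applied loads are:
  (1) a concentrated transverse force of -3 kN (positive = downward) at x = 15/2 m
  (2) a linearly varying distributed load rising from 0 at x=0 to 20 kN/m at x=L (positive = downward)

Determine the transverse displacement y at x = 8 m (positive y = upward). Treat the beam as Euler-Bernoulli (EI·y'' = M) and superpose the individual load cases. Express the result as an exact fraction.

Load 1 — point force P=-3 kN at a=15/2 m (b=L-a=5/2):
  y_1 = -Pa²(L-x)²(3bL-(3b+a)(L-x))/(6L³EI)  [x>a] = -(-3)·(15/2)²·(10-8)²·(3·(5/2)·10-(3·(5/2)+(15/2))·(10-8))/(6·10³·5000) = 81/80000 m
Load 2 — triangular load w₀=20 kN/m (0→w₀ over full span):
  y_2 = -w₀x²(L-x)²(x+2L)/(120LEI) = -20·8²·(10-8)²·(8+2·10)/(120·10·5000) = -224/9375 m
Superposition: y = Σ y_i = -27457/1200000 m ≈ -0.022881 m

y(8) = -27457/1200000 m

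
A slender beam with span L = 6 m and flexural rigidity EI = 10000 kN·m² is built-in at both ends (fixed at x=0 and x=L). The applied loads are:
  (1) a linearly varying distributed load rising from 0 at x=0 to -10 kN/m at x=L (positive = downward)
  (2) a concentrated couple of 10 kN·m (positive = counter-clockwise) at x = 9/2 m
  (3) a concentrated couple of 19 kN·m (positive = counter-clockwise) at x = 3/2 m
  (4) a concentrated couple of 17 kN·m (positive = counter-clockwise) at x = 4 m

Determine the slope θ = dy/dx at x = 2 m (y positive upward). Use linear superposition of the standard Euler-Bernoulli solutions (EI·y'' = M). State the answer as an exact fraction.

Load 1 — triangular load w₀=-10 kN/m (0→w₀ over full span):
  θ_1 = -w₀(2x(L-x)(L-2x)(x+2L)+x²(L-x)²)/(120LEI) = -(-10)·(2·2·(6-2)·(6-2·2)·(2+2·6)+2²·(6-2)²)/(120·6·10000) = 4/5625 rad
Load 2 — applied couple M₀=10 kN·m at a=9/2 m (b=L-a=3/2):
  θ_2 = (R_Ax²/2 - M_Ax)/EI  [x≤a] with R_A=15/8, M_A=25/8 = ((15/8)·2²/2 - (25/8)·2)/10000 = -1/4000 rad
Load 3 — applied couple M₀=19 kN·m at a=3/2 m (b=L-a=9/2):
  θ_3 = (R_Ax²/2 - M_Ax - M₀(x-a))/EI  [x>a] with R_A=57/16, M_A=-57/16 = ((57/16)·2²/2 - (-57/16)·2 - 19·(2-(3/2)))/10000 = 19/40000 rad
Load 4 — applied couple M₀=17 kN·m at a=4 m (b=L-a=2):
  θ_4 = (R_Ax²/2 - M_Ax)/EI  [x≤a] with R_A=34/9, M_A=17/3 = ((34/9)·2²/2 - (17/3)·2)/10000 = -17/45000 rad
Superposition: θ = Σ θ_i = 67/120000 rad ≈ 0.000558 rad

θ(2) = 67/120000 rad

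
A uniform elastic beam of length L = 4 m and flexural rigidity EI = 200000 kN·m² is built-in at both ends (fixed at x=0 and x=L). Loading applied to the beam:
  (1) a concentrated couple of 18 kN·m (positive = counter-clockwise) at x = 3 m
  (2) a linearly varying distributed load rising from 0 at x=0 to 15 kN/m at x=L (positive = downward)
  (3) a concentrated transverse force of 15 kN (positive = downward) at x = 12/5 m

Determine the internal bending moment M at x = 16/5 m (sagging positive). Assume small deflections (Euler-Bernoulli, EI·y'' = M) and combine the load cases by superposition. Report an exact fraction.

Load 1 — applied couple M₀=18 kN·m at a=3 m (b=L-a=1):
  M_1 = R_Ax - M_A - M₀  [x>a] with R_A=81/16, M_A=45/8 = (81/16)·(16/5) - (45/8) - 18 = -297/40 kN·m
Load 2 — triangular load w₀=15 kN/m (0→w₀ over full span):
  M_2 = 3w₀Lx/20 - w₀L²/30 - w₀x³/(6L) = 3·15·4·(16/5)/20 - 15·4²/30 - 15·(16/5)³/(6·4) = 8/25 kN·m
Load 3 — point force P=15 kN at a=12/5 m (b=L-a=8/5):
  M_3 = Pa²(a+3b)(L-x)/L³ - Pa²b/L²  [x>a] = 15·(12/5)²·((12/5)+3·(8/5))·(4-(16/5))/4³ - 15·(12/5)²·(8/5)/4² = -108/125 kN·m
Superposition: M = Σ M_i = -7969/1000 kN·m ≈ -7.969000 kN·m

M(16/5) = -7969/1000 kN·m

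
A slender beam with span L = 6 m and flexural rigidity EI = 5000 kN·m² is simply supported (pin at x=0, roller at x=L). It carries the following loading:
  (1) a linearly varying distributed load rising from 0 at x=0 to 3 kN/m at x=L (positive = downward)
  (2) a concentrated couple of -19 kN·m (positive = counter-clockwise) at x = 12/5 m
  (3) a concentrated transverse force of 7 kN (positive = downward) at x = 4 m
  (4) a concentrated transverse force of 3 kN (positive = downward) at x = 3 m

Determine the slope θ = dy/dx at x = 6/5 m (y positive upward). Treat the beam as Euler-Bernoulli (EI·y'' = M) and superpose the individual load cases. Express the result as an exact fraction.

θ(6/5) = -691147/112500000 rad

Load 1 — triangular load w₀=3 kN/m (0→w₀ over full span):
  θ_1 = -w₀(7L⁴-30L²x²+15x⁴)/(360LEI) = -3·(7·6⁴-30·6²·(6/5)²+15·(6/5)⁴)/(360·6·5000) = -819/390625 rad
Load 2 — applied couple M₀=-19 kN·m at a=12/5 m (b=L-a=18/5):
  θ_2 = (M₀x²/(2L)+C₁)/EI  [x≤a] with C₁=M₀(3b²-L²)/(6L)=-38/25 = ((-19)·(6/5)²/(2·6)+(-38/25))/5000 = -19/25000 rad
Load 3 — point force P=7 kN at a=4 m (b=L-a=2):
  θ_3 = -Pb(L²-b²-3x²)/(6LEI)  [x≤a] = -7·2·(6²-2²-3·(6/5)²)/(6·6·5000) = -1211/562500 rad
Load 4 — point force P=3 kN at a=3 m (b=L-a=3):
  θ_4 = -Pb(L²-b²-3x²)/(6LEI)  [x≤a] = -3·3·(6²-3²-3·(6/5)²)/(6·6·5000) = -567/500000 rad
Superposition: θ = Σ θ_i = -691147/112500000 rad ≈ -0.006144 rad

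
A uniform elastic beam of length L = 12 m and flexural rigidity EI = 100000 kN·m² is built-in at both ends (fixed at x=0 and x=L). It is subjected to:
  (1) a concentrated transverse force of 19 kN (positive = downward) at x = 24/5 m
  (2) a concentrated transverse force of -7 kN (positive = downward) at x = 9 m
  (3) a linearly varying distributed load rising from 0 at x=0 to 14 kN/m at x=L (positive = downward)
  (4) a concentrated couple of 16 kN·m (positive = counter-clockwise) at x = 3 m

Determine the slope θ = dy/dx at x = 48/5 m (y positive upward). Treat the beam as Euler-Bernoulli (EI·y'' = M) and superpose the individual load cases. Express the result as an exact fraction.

Load 1 — point force P=19 kN at a=24/5 m (b=L-a=36/5):
  θ_1 = Pa²(L-x)(2bL-(3b+a)(L-x))/(2L³EI)  [x>a] = 19·(24/5)²·(12-(48/5))·(2·(36/5)·12-(3·(36/5)+(24/5))·(12-(48/5)))/(2·12³·100000) = 3249/9765625 rad
Load 2 — point force P=-7 kN at a=9 m (b=L-a=3):
  θ_2 = Pa²(L-x)(2bL-(3b+a)(L-x))/(2L³EI)  [x>a] = (-7)·9²·(12-(48/5))·(2·3·12-(3·3+9)·(12-(48/5)))/(2·12³·100000) = -567/5000000 rad
Load 3 — triangular load w₀=14 kN/m (0→w₀ over full span):
  θ_3 = -w₀(2x(L-x)(L-2x)(x+2L)+x²(L-x)²)/(120LEI) = -14·(2·(48/5)·(12-(48/5))·(12-2·(48/5))·((48/5)+2·12)+(48/5)²·(12-(48/5))²)/(120·12·100000) = 2016/1953125 rad
Load 4 — applied couple M₀=16 kN·m at a=3 m (b=L-a=9):
  θ_4 = (R_Ax²/2 - M_Ax - M₀(x-a))/EI  [x>a] with R_A=3/2, M_A=-3 = ((3/2)·(48/5)²/2 - (-3)·(48/5) - 16·((48/5)-3))/100000 = -6/78125 rad
Superposition: θ = Σ θ_i = 734181/625000000 rad ≈ 0.001175 rad

θ(48/5) = 734181/625000000 rad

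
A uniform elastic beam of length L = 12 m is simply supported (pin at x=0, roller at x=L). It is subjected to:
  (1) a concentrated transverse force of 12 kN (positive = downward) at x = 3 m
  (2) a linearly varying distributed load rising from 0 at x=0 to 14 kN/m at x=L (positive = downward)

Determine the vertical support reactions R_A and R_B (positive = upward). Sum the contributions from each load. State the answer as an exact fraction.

Load 1 — point force P=12 kN at a=3 m (b=L-a=9):
  R_A = Pb/L = 12·9/12 = 9 kN
  R_B = Pa/L = 12·3/12 = 3 kN
Load 2 — triangular load w₀=14 kN/m (0→w₀ over full span):
  R_A = w₀L/6 = 14·12/6 = 28 kN
  R_B = w₀L/3 = 14·12/3 = 56 kN
Superposition: R_A = 37 kN, R_B = 59 kN

R_A = 37 kN, R_B = 59 kN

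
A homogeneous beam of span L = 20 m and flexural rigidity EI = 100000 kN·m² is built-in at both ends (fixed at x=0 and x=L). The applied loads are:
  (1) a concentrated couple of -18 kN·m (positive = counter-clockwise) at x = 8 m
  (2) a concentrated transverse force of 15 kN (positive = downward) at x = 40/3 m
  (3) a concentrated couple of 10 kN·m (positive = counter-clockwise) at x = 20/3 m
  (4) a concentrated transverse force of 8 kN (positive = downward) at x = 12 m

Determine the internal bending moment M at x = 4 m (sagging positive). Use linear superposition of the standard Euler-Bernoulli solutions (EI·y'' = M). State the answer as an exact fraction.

Load 1 — applied couple M₀=-18 kN·m at a=8 m (b=L-a=12):
  M_1 = R_Ax - M_A  [x≤a] with R_A=-162/125, M_A=-54/25 = (-162/125)·4 - (-54/25) = -378/125 kN·m
Load 2 — point force P=15 kN at a=40/3 m (b=L-a=20/3):
  M_2 = Pb²(3a+b)x/L³ - Pab²/L²  [x≤a] = 15·(20/3)²·(3·(40/3)+(20/3))·4/20³ - 15·(40/3)·(20/3)²/20² = -20/3 kN·m
Load 3 — applied couple M₀=10 kN·m at a=20/3 m (b=L-a=40/3):
  M_3 = R_Ax - M_A  [x≤a] with R_A=2/3, M_A=0 = (2/3)·4 - 0 = 8/3 kN·m
Load 4 — point force P=8 kN at a=12 m (b=L-a=8):
  M_4 = Pb²(3a+b)x/L³ - Pab²/L²  [x≤a] = 8·8²·(3·12+8)·4/20³ - 8·12·8²/20² = -512/125 kN·m
Superposition: M = Σ M_i = -278/25 kN·m ≈ -11.120000 kN·m

M(4) = -278/25 kN·m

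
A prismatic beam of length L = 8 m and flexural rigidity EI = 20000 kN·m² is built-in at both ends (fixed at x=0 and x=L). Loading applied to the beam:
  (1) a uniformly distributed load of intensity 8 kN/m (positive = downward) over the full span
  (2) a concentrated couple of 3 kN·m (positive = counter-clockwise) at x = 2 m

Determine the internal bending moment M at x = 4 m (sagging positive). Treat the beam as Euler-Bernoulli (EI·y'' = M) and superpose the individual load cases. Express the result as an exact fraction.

Load 1 — uniform load w=8 kN/m over full span:
  M_1 = wLx/2 - wL²/12 - wx²/2 = 8·8·4/2 - 8·8²/12 - 8·4²/2 = 64/3 kN·m
Load 2 — applied couple M₀=3 kN·m at a=2 m (b=L-a=6):
  M_2 = R_Ax - M_A - M₀  [x>a] with R_A=27/64, M_A=-9/16 = (27/64)·4 - (-9/16) - 3 = -3/4 kN·m
Superposition: M = Σ M_i = 247/12 kN·m ≈ 20.583333 kN·m

M(4) = 247/12 kN·m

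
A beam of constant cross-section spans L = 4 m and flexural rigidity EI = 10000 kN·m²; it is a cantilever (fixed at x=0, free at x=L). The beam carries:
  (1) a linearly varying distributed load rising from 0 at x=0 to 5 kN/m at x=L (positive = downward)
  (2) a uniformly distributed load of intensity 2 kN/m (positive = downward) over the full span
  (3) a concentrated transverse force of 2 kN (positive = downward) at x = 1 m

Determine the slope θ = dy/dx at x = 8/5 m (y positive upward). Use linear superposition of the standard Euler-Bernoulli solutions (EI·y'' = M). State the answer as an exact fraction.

Load 1 — triangular load w₀=5 kN/m (0→w₀ over full span):
  θ_1 = (w₀Lx²/4-w₀L²x/3-w₀x⁴/(24L))/EI = (5·4·(8/5)²/4-5·4²·(8/5)/3-5·(8/5)⁴/(24·4))/10000 = -236/78125 rad
Load 2 — uniform load w=2 kN/m over full span:
  θ_2 = -wx(x²-3Lx+3L²)/(6EI) = -2·(8/5)·((8/5)²-3·4·(8/5)+3·4²)/(6·10000) = -392/234375 rad
Load 3 — point force P=2 kN at a=1 m (b=L-a=3):
  θ_3 = -Pa²/(2EI)  [x>a] = -2·1²/(2·10000) = -1/10000 rad
Superposition: θ = Σ θ_i = -719/150000 rad ≈ -0.004793 rad

θ(8/5) = -719/150000 rad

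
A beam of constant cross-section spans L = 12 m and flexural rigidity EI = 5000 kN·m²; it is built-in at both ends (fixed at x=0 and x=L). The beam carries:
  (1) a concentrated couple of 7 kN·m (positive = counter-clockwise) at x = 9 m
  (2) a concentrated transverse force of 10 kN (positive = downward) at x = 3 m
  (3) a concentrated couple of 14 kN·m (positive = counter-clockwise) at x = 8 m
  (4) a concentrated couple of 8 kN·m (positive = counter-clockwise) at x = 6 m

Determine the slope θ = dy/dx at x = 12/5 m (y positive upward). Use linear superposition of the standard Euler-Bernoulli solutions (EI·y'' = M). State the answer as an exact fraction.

Load 1 — applied couple M₀=7 kN·m at a=9 m (b=L-a=3):
  θ_1 = (R_Ax²/2 - M_Ax)/EI  [x≤a] with R_A=21/32, M_A=35/16 = ((21/32)·(12/5)²/2 - (35/16)·(12/5))/5000 = -21/31250 rad
Load 2 — point force P=10 kN at a=3 m (b=L-a=9):
  θ_2 = -Pb²x(2aL-(3a+b)x)/(2L³EI)  [x≤a] = -10·9²·(12/5)·(2·3·12-(3·3+9)·(12/5))/(2·12³·5000) = -81/25000 rad
Load 3 — applied couple M₀=14 kN·m at a=8 m (b=L-a=4):
  θ_3 = (R_Ax²/2 - M_Ax)/EI  [x≤a] with R_A=14/9, M_A=14/3 = ((14/9)·(12/5)²/2 - (14/3)·(12/5))/5000 = -21/15625 rad
Load 4 — applied couple M₀=8 kN·m at a=6 m (b=L-a=6):
  θ_4 = (R_Ax²/2 - M_Ax)/EI  [x≤a] with R_A=1, M_A=2 = (1·(12/5)²/2 - 2·(12/5))/5000 = -6/15625 rad
Superposition: θ = Σ θ_i = -141/25000 rad ≈ -0.005640 rad

θ(12/5) = -141/25000 rad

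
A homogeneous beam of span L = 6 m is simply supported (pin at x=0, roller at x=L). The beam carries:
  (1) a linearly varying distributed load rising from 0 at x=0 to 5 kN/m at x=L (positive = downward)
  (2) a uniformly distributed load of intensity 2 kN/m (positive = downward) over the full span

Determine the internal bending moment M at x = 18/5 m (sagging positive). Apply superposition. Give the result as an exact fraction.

M(18/5) = 504/25 kN·m

Load 1 — triangular load w₀=5 kN/m (0→w₀ over full span):
  M_1 = w₀Lx/6 - w₀x³/(6L) = 5·6·(18/5)/6 - 5·(18/5)³/(6·6) = 288/25 kN·m
Load 2 — uniform load w=2 kN/m over full span:
  M_2 = wx(L-x)/2 = 2·(18/5)·(6-(18/5))/2 = 216/25 kN·m
Superposition: M = Σ M_i = 504/25 kN·m ≈ 20.160000 kN·m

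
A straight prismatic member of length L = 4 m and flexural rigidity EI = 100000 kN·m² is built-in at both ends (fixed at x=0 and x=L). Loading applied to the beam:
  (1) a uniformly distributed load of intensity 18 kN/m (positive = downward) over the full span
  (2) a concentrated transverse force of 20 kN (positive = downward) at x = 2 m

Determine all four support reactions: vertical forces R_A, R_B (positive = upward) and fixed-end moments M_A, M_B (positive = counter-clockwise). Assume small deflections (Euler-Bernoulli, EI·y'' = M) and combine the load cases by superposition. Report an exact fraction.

Load 1 — uniform load w=18 kN/m over full span:
  R_A = wL/2 = 18·4/2 = 36 kN
  M_A = wL²/12 = 18·4²/12 = 24 kN·m
  R_B = wL/2 = 18·4/2 = 36 kN
  M_B = -wL²/12 = -18·4²/12 = -24 kN·m
Load 2 — point force P=20 kN at a=2 m (b=L-a=2):
  R_A = Pb²(3a+b)/L³ = 20·2²·(3·2+2)/4³ = 10 kN
  M_A = Pab²/L² = 20·2·2²/4² = 10 kN·m
  R_B = Pa²(a+3b)/L³ = 20·2²·(2+3·2)/4³ = 10 kN
  M_B = -Pa²b/L² = -20·2²·2/4² = -10 kN·m
Superposition: R_A = 46 kN, M_A = 34 kN·m, R_B = 46 kN, M_B = -34 kN·m

R_A = 46 kN, M_A = 34 kN·m, R_B = 46 kN, M_B = -34 kN·m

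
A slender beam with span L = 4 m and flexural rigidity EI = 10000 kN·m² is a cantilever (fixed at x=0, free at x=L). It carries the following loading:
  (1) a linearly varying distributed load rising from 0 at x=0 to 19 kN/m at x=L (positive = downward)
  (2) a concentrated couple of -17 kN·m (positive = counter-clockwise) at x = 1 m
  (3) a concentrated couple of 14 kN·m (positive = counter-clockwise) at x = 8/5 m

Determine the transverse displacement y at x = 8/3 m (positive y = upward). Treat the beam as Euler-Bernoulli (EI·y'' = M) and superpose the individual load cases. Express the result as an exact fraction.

Load 1 — triangular load w₀=19 kN/m (0→w₀ over full span):
  y_1 = (w₀Lx³/12-w₀L²x²/6-w₀x⁵/(120L))/EI = (19·4·(8/3)³/12-19·4²·(8/3)²/6-19·(8/3)⁵/(120·4))/10000 = -55936/2278125 m
Load 2 — applied couple M₀=-17 kN·m at a=1 m (b=L-a=3):
  y_2 = M₀a(2x-a)/(2EI)  [x>a] = (-17)·1·(2·(8/3)-1)/(2·10000) = -221/60000 m
Load 3 — applied couple M₀=14 kN·m at a=8/5 m (b=L-a=12/5):
  y_3 = M₀a(2x-a)/(2EI)  [x>a] = 14·(8/5)·(2·(8/3)-(8/5))/(2·10000) = 196/46875 m
Superposition: y = Σ y_i = -8768239/364500000 m ≈ -0.024056 m

y(8/3) = -8768239/364500000 m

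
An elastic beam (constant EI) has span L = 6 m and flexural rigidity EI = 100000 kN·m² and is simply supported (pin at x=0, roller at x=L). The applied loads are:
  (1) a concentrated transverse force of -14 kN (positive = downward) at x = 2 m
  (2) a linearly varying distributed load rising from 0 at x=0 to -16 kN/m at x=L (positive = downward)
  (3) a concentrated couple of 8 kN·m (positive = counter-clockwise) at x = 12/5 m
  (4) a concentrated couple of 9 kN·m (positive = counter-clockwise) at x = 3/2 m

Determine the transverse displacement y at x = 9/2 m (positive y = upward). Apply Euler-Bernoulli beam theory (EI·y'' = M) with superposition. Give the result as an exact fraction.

Load 1 — point force P=-14 kN at a=2 m (b=L-a=4):
  y_1 = -Pa(L-x)(2Lx-a²-x²)/(6LEI)  [x>a] = -(-14)·2·(6-(9/2))·(2·6·(9/2)-2²-(9/2)²)/(6·6·100000) = 833/2400000 m
Load 2 — triangular load w₀=-16 kN/m (0→w₀ over full span):
  y_2 = -w₀x(7L⁴-10L²x²+3x⁴)/(360LEI) = -(-16)·(9/2)·(7·6⁴-10·6²·(9/2)²+3·(9/2)⁴)/(360·6·100000) = 3213/3200000 m
Load 3 — applied couple M₀=8 kN·m at a=12/5 m (b=L-a=18/5):
  y_3 = (M₀x³/(6L)-M₀(x-a)²/2+C₁x)/EI  [x>a] with C₁=M₀(3b²-L²)/(6L)=16/25 = (8·(9/2)³/(6·6)-8·((9/2)-(12/5))²/2+(16/25)·(9/2))/100000 = 549/10000000 m
Load 4 — applied couple M₀=9 kN·m at a=3/2 m (b=L-a=9/2):
  y_4 = (M₀x³/(6L)-M₀(x-a)²/2+C₁x)/EI  [x>a] with C₁=M₀(3b²-L²)/(6L)=99/16 = (9·(9/2)³/(6·6)-9·((9/2)-(3/2))²/2+(99/16)·(9/2))/100000 = 81/800000 m
Superposition: y = Σ y_i = 361751/240000000 m ≈ 0.001507 m

y(9/2) = 361751/240000000 m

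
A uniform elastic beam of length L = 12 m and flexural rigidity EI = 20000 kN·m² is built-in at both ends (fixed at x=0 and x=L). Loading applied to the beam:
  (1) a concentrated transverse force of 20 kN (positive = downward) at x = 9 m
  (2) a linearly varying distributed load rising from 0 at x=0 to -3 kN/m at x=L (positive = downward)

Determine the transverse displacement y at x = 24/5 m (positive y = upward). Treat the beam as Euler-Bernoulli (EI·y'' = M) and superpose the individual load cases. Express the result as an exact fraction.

Load 1 — point force P=20 kN at a=9 m (b=L-a=3):
  y_1 = -Pb²x²(3aL-(3a+b)x)/(6L³EI)  [x≤a] = -20·3²·(24/5)²·(3·9·12-(3·9+3)·(24/5))/(6·12³·20000) = -9/2500 m
Load 2 — triangular load w₀=-3 kN/m (0→w₀ over full span):
  y_2 = -w₀x²(L-x)²(x+2L)/(120LEI) = -(-3)·(24/5)²·(12-(24/5))²·((24/5)+2·12)/(120·12·20000) = 34992/9765625 m
Superposition: y = Σ y_i = -657/39062500 m ≈ -0.000017 m

y(24/5) = -657/39062500 m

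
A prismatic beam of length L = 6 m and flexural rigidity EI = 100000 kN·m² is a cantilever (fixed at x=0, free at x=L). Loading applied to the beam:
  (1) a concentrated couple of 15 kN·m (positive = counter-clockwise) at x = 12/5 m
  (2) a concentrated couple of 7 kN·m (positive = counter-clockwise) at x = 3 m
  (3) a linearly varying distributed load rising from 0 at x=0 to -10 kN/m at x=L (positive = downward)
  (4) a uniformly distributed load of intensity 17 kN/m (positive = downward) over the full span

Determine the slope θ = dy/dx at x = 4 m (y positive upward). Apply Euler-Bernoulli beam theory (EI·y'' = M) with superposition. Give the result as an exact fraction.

Load 1 — applied couple M₀=15 kN·m at a=12/5 m (b=L-a=18/5):
  θ_1 = M₀a/EI  [x>a] = 15·(12/5)/100000 = 9/25000 rad
Load 2 — applied couple M₀=7 kN·m at a=3 m (b=L-a=3):
  θ_2 = M₀a/EI  [x>a] = 7·3/100000 = 21/100000 rad
Load 3 — triangular load w₀=-10 kN/m (0→w₀ over full span):
  θ_3 = (w₀Lx²/4-w₀L²x/3-w₀x⁴/(24L))/EI = ((-10)·6·4²/4-(-10)·6²·4/3-(-10)·4⁴/(24·6))/100000 = 29/11250 rad
Load 4 — uniform load w=17 kN/m over full span:
  θ_4 = -wx(x²-3Lx+3L²)/(6EI) = -17·4·(4²-3·6·4+3·6²)/(6·100000) = -221/37500 rad
Superposition: θ = Σ θ_i = -2471/900000 rad ≈ -0.002746 rad

θ(4) = -2471/900000 rad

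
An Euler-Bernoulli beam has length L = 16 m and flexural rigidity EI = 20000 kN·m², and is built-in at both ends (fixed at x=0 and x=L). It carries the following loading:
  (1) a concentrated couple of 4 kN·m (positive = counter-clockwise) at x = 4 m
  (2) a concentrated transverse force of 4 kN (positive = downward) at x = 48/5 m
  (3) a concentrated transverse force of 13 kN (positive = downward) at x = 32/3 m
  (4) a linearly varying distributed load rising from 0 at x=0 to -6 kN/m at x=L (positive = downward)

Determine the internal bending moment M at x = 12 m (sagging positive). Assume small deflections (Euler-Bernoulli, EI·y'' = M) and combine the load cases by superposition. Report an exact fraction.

Load 1 — applied couple M₀=4 kN·m at a=4 m (b=L-a=12):
  M_1 = R_Ax - M_A - M₀  [x>a] with R_A=9/32, M_A=-3/4 = (9/32)·12 - (-3/4) - 4 = 1/8 kN·m
Load 2 — point force P=4 kN at a=48/5 m (b=L-a=32/5):
  M_2 = Pa²(a+3b)(L-x)/L³ - Pa²b/L²  [x>a] = 4·(48/5)²·((48/5)+3·(32/5))·(16-12)/16³ - 4·(48/5)²·(32/5)/16² = 144/125 kN·m
Load 3 — point force P=13 kN at a=32/3 m (b=L-a=16/3):
  M_3 = Pa²(a+3b)(L-x)/L³ - Pa²b/L²  [x>a] = 13·(32/3)²·((32/3)+3·(16/3))·(16-12)/16³ - 13·(32/3)²·(16/3)/16² = 208/27 kN·m
Load 4 — triangular load w₀=-6 kN/m (0→w₀ over full span):
  M_4 = 3w₀Lx/20 - w₀L²/30 - w₀x³/(6L) = 3·(-6)·16·12/20 - (-6)·16²/30 - (-6)·12³/(6·16) = -68/5 kN·m
Superposition: M = Σ M_i = -124721/27000 kN·m ≈ -4.619296 kN·m

M(12) = -124721/27000 kN·m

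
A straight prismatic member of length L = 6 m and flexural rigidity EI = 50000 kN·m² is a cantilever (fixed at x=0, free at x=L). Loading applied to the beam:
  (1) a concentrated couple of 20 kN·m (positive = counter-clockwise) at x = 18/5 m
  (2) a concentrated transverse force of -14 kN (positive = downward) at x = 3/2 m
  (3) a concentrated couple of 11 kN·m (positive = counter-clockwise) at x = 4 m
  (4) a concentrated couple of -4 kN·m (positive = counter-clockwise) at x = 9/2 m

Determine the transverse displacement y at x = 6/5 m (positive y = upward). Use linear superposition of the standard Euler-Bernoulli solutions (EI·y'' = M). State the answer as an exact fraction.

y(6/5) = 477/781250 m

Load 1 — applied couple M₀=20 kN·m at a=18/5 m (b=L-a=12/5):
  y_1 = M₀x²/(2EI)  [x≤a] = 20·(6/5)²/(2·50000) = 9/31250 m
Load 2 — point force P=-14 kN at a=3/2 m (b=L-a=9/2):
  y_2 = -Px²(3a-x)/(6EI)  [x≤a] = -(-14)·(6/5)²·(3·(3/2)-(6/5))/(6·50000) = 693/3125000 m
Load 3 — applied couple M₀=11 kN·m at a=4 m (b=L-a=2):
  y_3 = M₀x²/(2EI)  [x≤a] = 11·(6/5)²/(2·50000) = 99/625000 m
Load 4 — applied couple M₀=-4 kN·m at a=9/2 m (b=L-a=3/2):
  y_4 = M₀x²/(2EI)  [x≤a] = (-4)·(6/5)²/(2·50000) = -9/156250 m
Superposition: y = Σ y_i = 477/781250 m ≈ 0.000611 m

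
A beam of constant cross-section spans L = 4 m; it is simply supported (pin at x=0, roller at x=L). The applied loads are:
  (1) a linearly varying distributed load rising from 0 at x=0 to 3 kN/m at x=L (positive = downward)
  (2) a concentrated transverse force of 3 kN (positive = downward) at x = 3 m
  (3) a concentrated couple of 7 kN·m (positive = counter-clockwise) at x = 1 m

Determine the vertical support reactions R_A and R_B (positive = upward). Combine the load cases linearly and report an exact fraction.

Load 1 — triangular load w₀=3 kN/m (0→w₀ over full span):
  R_A = w₀L/6 = 3·4/6 = 2 kN
  R_B = w₀L/3 = 3·4/3 = 4 kN
Load 2 — point force P=3 kN at a=3 m (b=L-a=1):
  R_A = Pb/L = 3·1/4 = 3/4 kN
  R_B = Pa/L = 3·3/4 = 9/4 kN
Load 3 — applied couple M₀=7 kN·m at a=1 m (b=L-a=3):
  R_A = M₀/L = 7/4 kN
  R_B = -M₀/L = -7/4 kN
Superposition: R_A = 9/2 kN, R_B = 9/2 kN

R_A = 9/2 kN, R_B = 9/2 kN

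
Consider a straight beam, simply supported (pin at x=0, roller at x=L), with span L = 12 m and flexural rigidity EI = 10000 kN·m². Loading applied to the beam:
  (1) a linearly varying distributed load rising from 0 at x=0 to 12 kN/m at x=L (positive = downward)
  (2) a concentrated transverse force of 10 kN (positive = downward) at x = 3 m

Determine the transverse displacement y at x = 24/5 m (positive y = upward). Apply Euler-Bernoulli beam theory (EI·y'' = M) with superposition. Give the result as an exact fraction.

Load 1 — triangular load w₀=12 kN/m (0→w₀ over full span):
  y_1 = -w₀x(7L⁴-10L²x²+3x⁴)/(360LEI) = -12·(24/5)·(7·12⁴-10·12²·(24/5)²+3·(24/5)⁴)/(360·12·10000) = -1478736/9765625 m
Load 2 — point force P=10 kN at a=3 m (b=L-a=9):
  y_2 = -Pa(L-x)(2Lx-a²-x²)/(6LEI)  [x>a] = -10·3·(12-(24/5))·(2·12·(24/5)-3²-(24/5)²)/(6·12·10000) = -6237/250000 m
Superposition: y = Σ y_i = -27557901/156250000 m ≈ -0.176371 m

y(24/5) = -27557901/156250000 m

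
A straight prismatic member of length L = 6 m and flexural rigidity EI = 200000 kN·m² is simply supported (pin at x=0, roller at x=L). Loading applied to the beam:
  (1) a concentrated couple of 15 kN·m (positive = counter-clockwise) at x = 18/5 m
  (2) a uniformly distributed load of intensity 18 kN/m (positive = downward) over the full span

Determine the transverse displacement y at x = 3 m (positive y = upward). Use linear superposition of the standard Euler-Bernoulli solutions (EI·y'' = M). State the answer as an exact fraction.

Load 1 — applied couple M₀=15 kN·m at a=18/5 m (b=L-a=12/5):
  y_1 = (M₀x³/(6L)+C₁x)/EI  [x≤a] with C₁=M₀(3b²-L²)/(6L)=-39/5 = (15·3³/(6·6)+(-39/5)·3)/200000 = -243/4000000 m
Load 2 — uniform load w=18 kN/m over full span:
  y_2 = -wx(L³-2Lx²+x³)/(24EI) = -18·3·(6³-2·6·3²+3³)/(24·200000) = -243/160000 m
Superposition: y = Σ y_i = -3159/2000000 m ≈ -0.001579 m

y(3) = -3159/2000000 m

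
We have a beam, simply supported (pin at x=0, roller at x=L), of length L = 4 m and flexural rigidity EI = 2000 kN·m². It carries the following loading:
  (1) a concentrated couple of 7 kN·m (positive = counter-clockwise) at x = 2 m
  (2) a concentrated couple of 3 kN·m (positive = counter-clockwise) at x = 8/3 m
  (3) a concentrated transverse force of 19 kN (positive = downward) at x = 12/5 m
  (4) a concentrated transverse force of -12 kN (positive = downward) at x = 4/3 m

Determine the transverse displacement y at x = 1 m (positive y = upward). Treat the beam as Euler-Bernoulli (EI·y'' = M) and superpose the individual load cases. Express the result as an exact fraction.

Load 1 — applied couple M₀=7 kN·m at a=2 m (b=L-a=2):
  y_1 = (M₀x³/(6L)+C₁x)/EI  [x≤a] with C₁=M₀(3b²-L²)/(6L)=-7/6 = (7·1³/(6·4)+(-7/6)·1)/2000 = -7/16000 m
Load 2 — applied couple M₀=3 kN·m at a=8/3 m (b=L-a=4/3):
  y_2 = (M₀x³/(6L)+C₁x)/EI  [x≤a] with C₁=M₀(3b²-L²)/(6L)=-4/3 = (3·1³/(6·4)+(-4/3)·1)/2000 = -29/48000 m
Load 3 — point force P=19 kN at a=12/5 m (b=L-a=8/5):
  y_3 = -Pbx(L²-b²-x²)/(6LEI)  [x≤a] = -19·(8/5)·1·(4²-(8/5)²-1²)/(6·4·2000) = -5909/750000 m
Load 4 — point force P=-12 kN at a=4/3 m (b=L-a=8/3):
  y_4 = -Pbx(L²-b²-x²)/(6LEI)  [x≤a] = -(-12)·(8/3)·1·(4²-(8/3)²-1²)/(6·4·2000) = 71/13500 m
Superposition: y = Σ y_i = -98849/27000000 m ≈ -0.003661 m

y(1) = -98849/27000000 m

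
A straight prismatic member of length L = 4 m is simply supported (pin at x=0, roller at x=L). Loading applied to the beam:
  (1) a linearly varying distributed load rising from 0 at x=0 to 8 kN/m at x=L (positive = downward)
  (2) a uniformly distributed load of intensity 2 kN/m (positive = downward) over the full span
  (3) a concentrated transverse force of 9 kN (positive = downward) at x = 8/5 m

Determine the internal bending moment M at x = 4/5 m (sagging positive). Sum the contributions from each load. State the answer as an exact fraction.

Load 1 — triangular load w₀=8 kN/m (0→w₀ over full span):
  M_1 = w₀Lx/6 - w₀x³/(6L) = 8·4·(4/5)/6 - 8·(4/5)³/(6·4) = 512/125 kN·m
Load 2 — uniform load w=2 kN/m over full span:
  M_2 = wx(L-x)/2 = 2·(4/5)·(4-(4/5))/2 = 64/25 kN·m
Load 3 — point force P=9 kN at a=8/5 m (b=L-a=12/5):
  M_3 = Pbx/L  [x≤a] = 9·(12/5)·(4/5)/4 = 108/25 kN·m
Superposition: M = Σ M_i = 1372/125 kN·m ≈ 10.976000 kN·m

M(4/5) = 1372/125 kN·m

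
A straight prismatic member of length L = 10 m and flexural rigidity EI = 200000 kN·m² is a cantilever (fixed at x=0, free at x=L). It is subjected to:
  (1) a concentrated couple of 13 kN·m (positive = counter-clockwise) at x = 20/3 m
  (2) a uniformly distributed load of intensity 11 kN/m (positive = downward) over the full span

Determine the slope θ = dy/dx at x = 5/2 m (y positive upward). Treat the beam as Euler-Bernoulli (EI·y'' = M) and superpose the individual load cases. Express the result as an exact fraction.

Load 1 — applied couple M₀=13 kN·m at a=20/3 m (b=L-a=10/3):
  θ_1 = M₀x/EI  [x≤a] = 13·(5/2)/200000 = 13/80000 rad
Load 2 — uniform load w=11 kN/m over full span:
  θ_2 = -wx(x²-3Lx+3L²)/(6EI) = -11·(5/2)·((5/2)²-3·10·(5/2)+3·10²)/(6·200000) = -407/76800 rad
Superposition: θ = Σ θ_i = -9863/1920000 rad ≈ -0.005137 rad

θ(5/2) = -9863/1920000 rad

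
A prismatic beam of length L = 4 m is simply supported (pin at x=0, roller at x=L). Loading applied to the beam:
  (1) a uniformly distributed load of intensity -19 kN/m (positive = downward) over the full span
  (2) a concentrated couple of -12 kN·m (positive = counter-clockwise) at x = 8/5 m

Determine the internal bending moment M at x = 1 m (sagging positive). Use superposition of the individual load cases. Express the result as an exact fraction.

Load 1 — uniform load w=-19 kN/m over full span:
  M_1 = wx(L-x)/2 = (-19)·1·(4-1)/2 = -57/2 kN·m
Load 2 — applied couple M₀=-12 kN·m at a=8/5 m (b=L-a=12/5):
  M_2 = M₀x/L  [x≤a] = (-12)·1/4 = -3 kN·m
Superposition: M = Σ M_i = -63/2 kN·m ≈ -31.500000 kN·m

M(1) = -63/2 kN·m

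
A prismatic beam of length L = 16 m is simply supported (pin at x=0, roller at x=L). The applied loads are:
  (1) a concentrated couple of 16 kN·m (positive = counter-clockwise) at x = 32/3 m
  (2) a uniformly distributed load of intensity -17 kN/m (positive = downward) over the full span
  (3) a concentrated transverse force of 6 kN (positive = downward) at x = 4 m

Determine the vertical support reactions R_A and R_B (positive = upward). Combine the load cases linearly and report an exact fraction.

R_A = -261/2 kN, R_B = -271/2 kN

Load 1 — applied couple M₀=16 kN·m at a=32/3 m (b=L-a=16/3):
  R_A = M₀/L = 16/16 = 1 kN
  R_B = -M₀/L = -16/16 = -1 kN
Load 2 — uniform load w=-17 kN/m over full span:
  R_A = wL/2 = (-17)·16/2 = -136 kN
  R_B = wL/2 = (-17)·16/2 = -136 kN
Load 3 — point force P=6 kN at a=4 m (b=L-a=12):
  R_A = Pb/L = 6·12/16 = 9/2 kN
  R_B = Pa/L = 6·4/16 = 3/2 kN
Superposition: R_A = -261/2 kN, R_B = -271/2 kN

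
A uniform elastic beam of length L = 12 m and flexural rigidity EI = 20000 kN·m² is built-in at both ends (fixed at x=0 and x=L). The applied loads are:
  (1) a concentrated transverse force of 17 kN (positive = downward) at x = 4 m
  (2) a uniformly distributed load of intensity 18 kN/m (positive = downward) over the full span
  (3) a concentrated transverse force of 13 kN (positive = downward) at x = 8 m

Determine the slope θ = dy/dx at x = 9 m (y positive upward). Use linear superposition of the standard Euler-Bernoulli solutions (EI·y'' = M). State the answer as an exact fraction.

θ(9) = 589/40000 rad

Load 1 — point force P=17 kN at a=4 m (b=L-a=8):
  θ_1 = Pa²(L-x)(2bL-(3b+a)(L-x))/(2L³EI)  [x>a] = 17·4²·(12-9)·(2·8·12-(3·8+4)·(12-9))/(2·12³·20000) = 51/40000 rad
Load 2 — uniform load w=18 kN/m over full span:
  θ_2 = -wx(L-x)(L-2x)/(12EI) = -18·9·(12-9)·(12-2·9)/(12·20000) = 243/20000 rad
Load 3 — point force P=13 kN at a=8 m (b=L-a=4):
  θ_3 = Pa²(L-x)(2bL-(3b+a)(L-x))/(2L³EI)  [x>a] = 13·8²·(12-9)·(2·4·12-(3·4+8)·(12-9))/(2·12³·20000) = 13/10000 rad
Superposition: θ = Σ θ_i = 589/40000 rad ≈ 0.014725 rad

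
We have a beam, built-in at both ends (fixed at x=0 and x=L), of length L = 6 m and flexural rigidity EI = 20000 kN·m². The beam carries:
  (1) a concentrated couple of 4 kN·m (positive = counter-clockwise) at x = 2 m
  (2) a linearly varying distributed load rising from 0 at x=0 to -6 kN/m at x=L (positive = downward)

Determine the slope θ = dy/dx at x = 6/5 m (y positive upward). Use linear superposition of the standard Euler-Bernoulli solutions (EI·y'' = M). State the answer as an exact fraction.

Load 1 — applied couple M₀=4 kN·m at a=2 m (b=L-a=4):
  θ_1 = (R_Ax²/2 - M_Ax)/EI  [x≤a] with R_A=8/9, M_A=0 = ((8/9)·(6/5)²/2 - 0·(6/5))/20000 = 1/31250 rad
Load 2 — triangular load w₀=-6 kN/m (0→w₀ over full span):
  θ_2 = -w₀(2x(L-x)(L-2x)(x+2L)+x²(L-x)²)/(120LEI) = -(-6)·(2·(6/5)·(6-(6/5))·(6-2·(6/5))·((6/5)+2·6)+(6/5)²·(6-(6/5))²)/(120·6·20000) = 189/781250 rad
Superposition: θ = Σ θ_i = 107/390625 rad ≈ 0.000274 rad

θ(6/5) = 107/390625 rad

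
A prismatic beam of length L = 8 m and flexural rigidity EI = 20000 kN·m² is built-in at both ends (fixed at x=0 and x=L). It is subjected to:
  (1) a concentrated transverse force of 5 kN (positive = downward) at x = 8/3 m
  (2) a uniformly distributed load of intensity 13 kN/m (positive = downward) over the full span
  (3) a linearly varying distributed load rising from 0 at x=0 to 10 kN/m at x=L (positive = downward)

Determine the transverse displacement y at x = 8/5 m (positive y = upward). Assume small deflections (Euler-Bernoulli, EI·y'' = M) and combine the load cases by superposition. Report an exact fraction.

y(8/5) = -641344/158203125 m

Load 1 — point force P=5 kN at a=8/3 m (b=L-a=16/3):
  y_1 = -Pb²x²(3aL-(3a+b)x)/(6L³EI)  [x≤a] = -5·(16/3)²·(8/5)²·(3·(8/3)·8-(3·(8/3)+(16/3))·(8/5))/(6·8³·20000) = -64/253125 m
Load 2 — uniform load w=13 kN/m over full span:
  y_2 = -wx²(L-x)²/(24EI) = -13·(8/5)²·(8-(8/5))²/(24·20000) = -3328/1171875 m
Load 3 — triangular load w₀=10 kN/m (0→w₀ over full span):
  y_3 = -w₀x²(L-x)²(x+2L)/(120LEI) = -10·(8/5)²·(8-(8/5))²·((8/5)+2·8)/(120·8·20000) = -5632/5859375 m
Superposition: y = Σ y_i = -641344/158203125 m ≈ -0.004054 m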